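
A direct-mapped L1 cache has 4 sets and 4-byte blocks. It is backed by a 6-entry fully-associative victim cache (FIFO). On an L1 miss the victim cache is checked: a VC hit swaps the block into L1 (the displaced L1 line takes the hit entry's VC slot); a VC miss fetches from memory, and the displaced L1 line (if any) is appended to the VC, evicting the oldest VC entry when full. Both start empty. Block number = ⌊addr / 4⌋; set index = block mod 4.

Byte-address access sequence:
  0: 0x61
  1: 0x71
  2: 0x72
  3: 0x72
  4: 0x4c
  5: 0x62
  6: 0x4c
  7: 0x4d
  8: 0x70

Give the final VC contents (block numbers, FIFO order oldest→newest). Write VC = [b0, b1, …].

VC = [24]

  [0] addr=0x61 blk=24 s=0: MISS | VC []
  [1] addr=0x71 blk=28 s=0: MISS | VC [24]
  [2] addr=0x72 blk=28 s=0: L1-HIT | VC [24]
  [3] addr=0x72 blk=28 s=0: L1-HIT | VC [24]
  [4] addr=0x4c blk=19 s=3: MISS | VC [24]
  [5] addr=0x62 blk=24 s=0: VC-HIT | VC [28]
  [6] addr=0x4c blk=19 s=3: L1-HIT | VC [28]
  [7] addr=0x4d blk=19 s=3: L1-HIT | VC [28]
  [8] addr=0x70 blk=28 s=0: VC-HIT | VC [24]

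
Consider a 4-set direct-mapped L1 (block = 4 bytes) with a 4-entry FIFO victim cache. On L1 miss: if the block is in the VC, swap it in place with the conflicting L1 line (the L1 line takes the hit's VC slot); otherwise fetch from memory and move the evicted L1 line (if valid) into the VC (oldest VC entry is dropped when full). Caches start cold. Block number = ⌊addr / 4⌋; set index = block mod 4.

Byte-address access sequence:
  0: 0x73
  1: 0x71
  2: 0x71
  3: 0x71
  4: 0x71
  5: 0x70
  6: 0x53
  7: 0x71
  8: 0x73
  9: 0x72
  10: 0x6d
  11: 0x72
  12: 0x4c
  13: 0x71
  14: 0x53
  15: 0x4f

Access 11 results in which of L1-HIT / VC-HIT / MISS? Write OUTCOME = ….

  [0] addr=0x73 blk=28 s=0: MISS | VC []
  [1] addr=0x71 blk=28 s=0: L1-HIT | VC []
  [2] addr=0x71 blk=28 s=0: L1-HIT | VC []
  [3] addr=0x71 blk=28 s=0: L1-HIT | VC []
  [4] addr=0x71 blk=28 s=0: L1-HIT | VC []
  [5] addr=0x70 blk=28 s=0: L1-HIT | VC []
  [6] addr=0x53 blk=20 s=0: MISS | VC [28]
  [7] addr=0x71 blk=28 s=0: VC-HIT | VC [20]
  [8] addr=0x73 blk=28 s=0: L1-HIT | VC [20]
  [9] addr=0x72 blk=28 s=0: L1-HIT | VC [20]
  [10] addr=0x6d blk=27 s=3: MISS | VC [20]
  [11] addr=0x72 blk=28 s=0: L1-HIT | VC [20]
  [12] addr=0x4c blk=19 s=3: MISS | VC [20, 27]
  [13] addr=0x71 blk=28 s=0: L1-HIT | VC [20, 27]
  [14] addr=0x53 blk=20 s=0: VC-HIT | VC [28, 27]
  [15] addr=0x4f blk=19 s=3: L1-HIT | VC [28, 27]

OUTCOME = L1-HIT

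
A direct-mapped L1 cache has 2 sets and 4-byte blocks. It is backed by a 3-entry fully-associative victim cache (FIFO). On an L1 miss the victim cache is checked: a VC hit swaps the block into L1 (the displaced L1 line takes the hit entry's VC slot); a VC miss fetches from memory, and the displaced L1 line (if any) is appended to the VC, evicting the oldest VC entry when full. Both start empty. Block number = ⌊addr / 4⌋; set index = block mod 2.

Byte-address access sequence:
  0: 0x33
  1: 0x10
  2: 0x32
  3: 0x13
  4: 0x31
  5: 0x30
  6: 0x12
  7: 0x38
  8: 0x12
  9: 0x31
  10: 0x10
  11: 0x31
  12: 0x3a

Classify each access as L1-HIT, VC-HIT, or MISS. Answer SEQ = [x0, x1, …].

SEQ = [MISS, MISS, VC-HIT, VC-HIT, VC-HIT, L1-HIT, VC-HIT, MISS, VC-HIT, VC-HIT, VC-HIT, VC-HIT, VC-HIT]

#0 0x33→b12/s0 MISS; vc=[]
#1 0x10→b4/s0 MISS; vc=[12]
#2 0x32→b12/s0 VC-HIT; vc=[4]
#3 0x13→b4/s0 VC-HIT; vc=[12]
#4 0x31→b12/s0 VC-HIT; vc=[4]
#5 0x30→b12/s0 L1-HIT; vc=[4]
#6 0x12→b4/s0 VC-HIT; vc=[12]
#7 0x38→b14/s0 MISS; vc=[12,4]
#8 0x12→b4/s0 VC-HIT; vc=[12,14]
#9 0x31→b12/s0 VC-HIT; vc=[4,14]
#10 0x10→b4/s0 VC-HIT; vc=[12,14]
#11 0x31→b12/s0 VC-HIT; vc=[4,14]
#12 0x3a→b14/s0 VC-HIT; vc=[4,12]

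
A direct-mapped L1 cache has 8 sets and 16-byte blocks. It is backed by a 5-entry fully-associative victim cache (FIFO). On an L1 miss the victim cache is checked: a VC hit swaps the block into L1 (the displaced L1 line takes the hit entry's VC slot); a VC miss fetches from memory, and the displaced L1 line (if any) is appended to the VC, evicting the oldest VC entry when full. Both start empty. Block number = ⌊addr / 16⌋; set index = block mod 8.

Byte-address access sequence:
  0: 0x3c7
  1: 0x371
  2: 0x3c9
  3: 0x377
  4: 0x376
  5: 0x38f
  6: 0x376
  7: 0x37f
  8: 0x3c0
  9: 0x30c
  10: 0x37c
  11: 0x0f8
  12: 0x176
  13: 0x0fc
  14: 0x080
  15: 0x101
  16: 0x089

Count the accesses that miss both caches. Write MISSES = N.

MISSES = 8

  [0] addr=0x3c7 blk=60 s=4: MISS | VC []
  [1] addr=0x371 blk=55 s=7: MISS | VC []
  [2] addr=0x3c9 blk=60 s=4: L1-HIT | VC []
  [3] addr=0x377 blk=55 s=7: L1-HIT | VC []
  [4] addr=0x376 blk=55 s=7: L1-HIT | VC []
  [5] addr=0x38f blk=56 s=0: MISS | VC []
  [6] addr=0x376 blk=55 s=7: L1-HIT | VC []
  [7] addr=0x37f blk=55 s=7: L1-HIT | VC []
  [8] addr=0x3c0 blk=60 s=4: L1-HIT | VC []
  [9] addr=0x30c blk=48 s=0: MISS | VC [56]
  [10] addr=0x37c blk=55 s=7: L1-HIT | VC [56]
  [11] addr=0xf8 blk=15 s=7: MISS | VC [56, 55]
  [12] addr=0x176 blk=23 s=7: MISS | VC [56, 55, 15]
  [13] addr=0xfc blk=15 s=7: VC-HIT | VC [56, 55, 23]
  [14] addr=0x80 blk=8 s=0: MISS | VC [56, 55, 23, 48]
  [15] addr=0x101 blk=16 s=0: MISS | VC [56, 55, 23, 48, 8]
  [16] addr=0x89 blk=8 s=0: VC-HIT | VC [56, 55, 23, 48, 16]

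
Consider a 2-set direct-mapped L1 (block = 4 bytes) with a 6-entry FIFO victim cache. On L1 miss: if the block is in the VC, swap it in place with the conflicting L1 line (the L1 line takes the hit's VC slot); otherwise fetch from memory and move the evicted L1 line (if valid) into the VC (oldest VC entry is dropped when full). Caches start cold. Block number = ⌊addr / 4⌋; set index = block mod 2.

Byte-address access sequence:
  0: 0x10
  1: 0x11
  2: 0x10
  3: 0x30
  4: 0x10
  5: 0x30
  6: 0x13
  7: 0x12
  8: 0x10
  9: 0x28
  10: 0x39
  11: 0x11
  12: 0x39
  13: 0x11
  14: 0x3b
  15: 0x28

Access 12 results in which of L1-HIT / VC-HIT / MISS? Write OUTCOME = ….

  [0] addr=0x10 blk=4 s=0: MISS | VC []
  [1] addr=0x11 blk=4 s=0: L1-HIT | VC []
  [2] addr=0x10 blk=4 s=0: L1-HIT | VC []
  [3] addr=0x30 blk=12 s=0: MISS | VC [4]
  [4] addr=0x10 blk=4 s=0: VC-HIT | VC [12]
  [5] addr=0x30 blk=12 s=0: VC-HIT | VC [4]
  [6] addr=0x13 blk=4 s=0: VC-HIT | VC [12]
  [7] addr=0x12 blk=4 s=0: L1-HIT | VC [12]
  [8] addr=0x10 blk=4 s=0: L1-HIT | VC [12]
  [9] addr=0x28 blk=10 s=0: MISS | VC [12, 4]
  [10] addr=0x39 blk=14 s=0: MISS | VC [12, 4, 10]
  [11] addr=0x11 blk=4 s=0: VC-HIT | VC [12, 14, 10]
  [12] addr=0x39 blk=14 s=0: VC-HIT | VC [12, 4, 10]
  [13] addr=0x11 blk=4 s=0: VC-HIT | VC [12, 14, 10]
  [14] addr=0x3b blk=14 s=0: VC-HIT | VC [12, 4, 10]
  [15] addr=0x28 blk=10 s=0: VC-HIT | VC [12, 4, 14]

OUTCOME = VC-HIT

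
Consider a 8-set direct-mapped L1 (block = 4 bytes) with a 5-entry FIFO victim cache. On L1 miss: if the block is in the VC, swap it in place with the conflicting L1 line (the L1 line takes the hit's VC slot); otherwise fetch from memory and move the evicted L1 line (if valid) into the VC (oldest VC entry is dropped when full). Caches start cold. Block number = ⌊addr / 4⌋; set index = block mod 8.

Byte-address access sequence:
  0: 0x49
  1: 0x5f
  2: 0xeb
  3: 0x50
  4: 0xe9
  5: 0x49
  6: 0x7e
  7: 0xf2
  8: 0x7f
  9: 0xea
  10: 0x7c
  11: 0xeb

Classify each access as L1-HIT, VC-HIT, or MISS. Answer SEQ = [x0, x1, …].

#0 0x49→b18/s2 MISS; vc=[]
#1 0x5f→b23/s7 MISS; vc=[]
#2 0xeb→b58/s2 MISS; vc=[18]
#3 0x50→b20/s4 MISS; vc=[18]
#4 0xe9→b58/s2 L1-HIT; vc=[18]
#5 0x49→b18/s2 VC-HIT; vc=[58]
#6 0x7e→b31/s7 MISS; vc=[58,23]
#7 0xf2→b60/s4 MISS; vc=[58,23,20]
#8 0x7f→b31/s7 L1-HIT; vc=[58,23,20]
#9 0xea→b58/s2 VC-HIT; vc=[18,23,20]
#10 0x7c→b31/s7 L1-HIT; vc=[18,23,20]
#11 0xeb→b58/s2 L1-HIT; vc=[18,23,20]

SEQ = [MISS, MISS, MISS, MISS, L1-HIT, VC-HIT, MISS, MISS, L1-HIT, VC-HIT, L1-HIT, L1-HIT]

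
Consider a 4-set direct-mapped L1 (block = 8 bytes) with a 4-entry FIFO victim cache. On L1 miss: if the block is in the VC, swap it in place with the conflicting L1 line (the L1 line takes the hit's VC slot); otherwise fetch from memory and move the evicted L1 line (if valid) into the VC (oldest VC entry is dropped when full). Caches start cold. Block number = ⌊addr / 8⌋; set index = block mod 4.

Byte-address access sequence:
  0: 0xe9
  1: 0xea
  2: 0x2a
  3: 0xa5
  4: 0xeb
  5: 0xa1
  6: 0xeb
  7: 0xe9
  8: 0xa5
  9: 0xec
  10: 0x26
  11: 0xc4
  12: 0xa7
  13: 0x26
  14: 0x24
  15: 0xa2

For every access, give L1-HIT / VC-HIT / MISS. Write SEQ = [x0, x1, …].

0: 0xe9 (blk 29, set 1) → MISS  vc=[]
1: 0xea (blk 29, set 1) → L1-HIT  vc=[]
2: 0x2a (blk 5, set 1) → MISS  vc=[29]
3: 0xa5 (blk 20, set 0) → MISS  vc=[29]
4: 0xeb (blk 29, set 1) → VC-HIT  vc=[5]
5: 0xa1 (blk 20, set 0) → L1-HIT  vc=[5]
6: 0xeb (blk 29, set 1) → L1-HIT  vc=[5]
7: 0xe9 (blk 29, set 1) → L1-HIT  vc=[5]
8: 0xa5 (blk 20, set 0) → L1-HIT  vc=[5]
9: 0xec (blk 29, set 1) → L1-HIT  vc=[5]
10: 0x26 (blk 4, set 0) → MISS  vc=[5, 20]
11: 0xc4 (blk 24, set 0) → MISS  vc=[5, 20, 4]
12: 0xa7 (blk 20, set 0) → VC-HIT  vc=[5, 24, 4]
13: 0x26 (blk 4, set 0) → VC-HIT  vc=[5, 24, 20]
14: 0x24 (blk 4, set 0) → L1-HIT  vc=[5, 24, 20]
15: 0xa2 (blk 20, set 0) → VC-HIT  vc=[5, 24, 4]

SEQ = [MISS, L1-HIT, MISS, MISS, VC-HIT, L1-HIT, L1-HIT, L1-HIT, L1-HIT, L1-HIT, MISS, MISS, VC-HIT, VC-HIT, L1-HIT, VC-HIT]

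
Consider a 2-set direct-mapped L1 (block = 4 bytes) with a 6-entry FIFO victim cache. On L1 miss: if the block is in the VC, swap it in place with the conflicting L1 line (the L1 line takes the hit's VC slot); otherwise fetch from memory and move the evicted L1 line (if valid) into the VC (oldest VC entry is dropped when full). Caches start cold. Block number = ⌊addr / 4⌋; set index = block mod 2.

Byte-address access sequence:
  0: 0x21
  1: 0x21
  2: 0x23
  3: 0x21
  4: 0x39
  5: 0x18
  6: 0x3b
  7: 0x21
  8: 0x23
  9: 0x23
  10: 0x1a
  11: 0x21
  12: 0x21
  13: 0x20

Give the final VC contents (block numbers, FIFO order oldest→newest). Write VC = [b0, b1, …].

  [0] addr=0x21 blk=8 s=0: MISS | VC []
  [1] addr=0x21 blk=8 s=0: L1-HIT | VC []
  [2] addr=0x23 blk=8 s=0: L1-HIT | VC []
  [3] addr=0x21 blk=8 s=0: L1-HIT | VC []
  [4] addr=0x39 blk=14 s=0: MISS | VC [8]
  [5] addr=0x18 blk=6 s=0: MISS | VC [8, 14]
  [6] addr=0x3b blk=14 s=0: VC-HIT | VC [8, 6]
  [7] addr=0x21 blk=8 s=0: VC-HIT | VC [14, 6]
  [8] addr=0x23 blk=8 s=0: L1-HIT | VC [14, 6]
  [9] addr=0x23 blk=8 s=0: L1-HIT | VC [14, 6]
  [10] addr=0x1a blk=6 s=0: VC-HIT | VC [14, 8]
  [11] addr=0x21 blk=8 s=0: VC-HIT | VC [14, 6]
  [12] addr=0x21 blk=8 s=0: L1-HIT | VC [14, 6]
  [13] addr=0x20 blk=8 s=0: L1-HIT | VC [14, 6]

VC = [14, 6]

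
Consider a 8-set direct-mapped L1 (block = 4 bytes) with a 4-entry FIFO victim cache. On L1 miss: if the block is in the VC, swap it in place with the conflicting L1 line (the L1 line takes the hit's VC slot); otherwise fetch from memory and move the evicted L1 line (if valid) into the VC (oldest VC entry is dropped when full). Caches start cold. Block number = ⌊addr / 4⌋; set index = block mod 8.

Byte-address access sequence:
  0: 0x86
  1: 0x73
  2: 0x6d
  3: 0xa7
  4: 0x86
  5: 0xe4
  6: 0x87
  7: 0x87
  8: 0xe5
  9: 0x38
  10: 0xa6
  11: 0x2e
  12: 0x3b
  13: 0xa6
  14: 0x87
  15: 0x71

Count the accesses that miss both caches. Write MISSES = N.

#0 0x86→b33/s1 MISS; vc=[]
#1 0x73→b28/s4 MISS; vc=[]
#2 0x6d→b27/s3 MISS; vc=[]
#3 0xa7→b41/s1 MISS; vc=[33]
#4 0x86→b33/s1 VC-HIT; vc=[41]
#5 0xe4→b57/s1 MISS; vc=[41,33]
#6 0x87→b33/s1 VC-HIT; vc=[41,57]
#7 0x87→b33/s1 L1-HIT; vc=[41,57]
#8 0xe5→b57/s1 VC-HIT; vc=[41,33]
#9 0x38→b14/s6 MISS; vc=[41,33]
#10 0xa6→b41/s1 VC-HIT; vc=[57,33]
#11 0x2e→b11/s3 MISS; vc=[57,33,27]
#12 0x3b→b14/s6 L1-HIT; vc=[57,33,27]
#13 0xa6→b41/s1 L1-HIT; vc=[57,33,27]
#14 0x87→b33/s1 VC-HIT; vc=[57,41,27]
#15 0x71→b28/s4 L1-HIT; vc=[57,41,27]

MISSES = 7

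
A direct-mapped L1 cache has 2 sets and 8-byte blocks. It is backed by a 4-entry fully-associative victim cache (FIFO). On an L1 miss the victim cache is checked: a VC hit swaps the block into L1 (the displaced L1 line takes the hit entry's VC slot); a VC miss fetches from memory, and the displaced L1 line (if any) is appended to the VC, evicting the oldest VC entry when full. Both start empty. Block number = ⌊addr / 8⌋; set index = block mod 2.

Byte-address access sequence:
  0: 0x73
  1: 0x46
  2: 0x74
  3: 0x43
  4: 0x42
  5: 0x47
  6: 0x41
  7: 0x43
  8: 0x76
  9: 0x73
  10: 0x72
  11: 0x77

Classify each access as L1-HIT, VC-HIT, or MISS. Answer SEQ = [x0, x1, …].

#0 0x73→b14/s0 MISS; vc=[]
#1 0x46→b8/s0 MISS; vc=[14]
#2 0x74→b14/s0 VC-HIT; vc=[8]
#3 0x43→b8/s0 VC-HIT; vc=[14]
#4 0x42→b8/s0 L1-HIT; vc=[14]
#5 0x47→b8/s0 L1-HIT; vc=[14]
#6 0x41→b8/s0 L1-HIT; vc=[14]
#7 0x43→b8/s0 L1-HIT; vc=[14]
#8 0x76→b14/s0 VC-HIT; vc=[8]
#9 0x73→b14/s0 L1-HIT; vc=[8]
#10 0x72→b14/s0 L1-HIT; vc=[8]
#11 0x77→b14/s0 L1-HIT; vc=[8]

SEQ = [MISS, MISS, VC-HIT, VC-HIT, L1-HIT, L1-HIT, L1-HIT, L1-HIT, VC-HIT, L1-HIT, L1-HIT, L1-HIT]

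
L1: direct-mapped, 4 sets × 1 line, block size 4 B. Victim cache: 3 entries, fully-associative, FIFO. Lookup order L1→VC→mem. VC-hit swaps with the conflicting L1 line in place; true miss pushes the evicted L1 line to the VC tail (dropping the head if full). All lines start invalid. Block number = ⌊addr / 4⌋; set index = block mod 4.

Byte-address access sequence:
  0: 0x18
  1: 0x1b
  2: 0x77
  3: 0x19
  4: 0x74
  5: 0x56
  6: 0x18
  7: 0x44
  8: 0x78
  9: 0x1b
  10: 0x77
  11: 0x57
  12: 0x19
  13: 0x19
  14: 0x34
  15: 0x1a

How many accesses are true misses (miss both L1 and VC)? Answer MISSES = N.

0: 0x18 (blk 6, set 2) → MISS  vc=[]
1: 0x1b (blk 6, set 2) → L1-HIT  vc=[]
2: 0x77 (blk 29, set 1) → MISS  vc=[]
3: 0x19 (blk 6, set 2) → L1-HIT  vc=[]
4: 0x74 (blk 29, set 1) → L1-HIT  vc=[]
5: 0x56 (blk 21, set 1) → MISS  vc=[29]
6: 0x18 (blk 6, set 2) → L1-HIT  vc=[29]
7: 0x44 (blk 17, set 1) → MISS  vc=[29, 21]
8: 0x78 (blk 30, set 2) → MISS  vc=[29, 21, 6]
9: 0x1b (blk 6, set 2) → VC-HIT  vc=[29, 21, 30]
10: 0x77 (blk 29, set 1) → VC-HIT  vc=[17, 21, 30]
11: 0x57 (blk 21, set 1) → VC-HIT  vc=[17, 29, 30]
12: 0x19 (blk 6, set 2) → L1-HIT  vc=[17, 29, 30]
13: 0x19 (blk 6, set 2) → L1-HIT  vc=[17, 29, 30]
14: 0x34 (blk 13, set 1) → MISS  vc=[29, 30, 21]
15: 0x1a (blk 6, set 2) → L1-HIT  vc=[29, 30, 21]

MISSES = 6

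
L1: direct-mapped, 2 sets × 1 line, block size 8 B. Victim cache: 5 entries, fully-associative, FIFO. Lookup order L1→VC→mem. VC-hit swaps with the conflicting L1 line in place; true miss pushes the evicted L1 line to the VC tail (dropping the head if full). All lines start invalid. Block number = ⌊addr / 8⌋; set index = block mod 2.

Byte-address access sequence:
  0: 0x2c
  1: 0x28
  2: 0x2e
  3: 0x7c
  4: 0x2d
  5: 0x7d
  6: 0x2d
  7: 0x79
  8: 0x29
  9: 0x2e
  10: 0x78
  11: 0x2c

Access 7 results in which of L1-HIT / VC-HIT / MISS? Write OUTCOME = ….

OUTCOME = VC-HIT

  [0] addr=0x2c blk=5 s=1: MISS | VC []
  [1] addr=0x28 blk=5 s=1: L1-HIT | VC []
  [2] addr=0x2e blk=5 s=1: L1-HIT | VC []
  [3] addr=0x7c blk=15 s=1: MISS | VC [5]
  [4] addr=0x2d blk=5 s=1: VC-HIT | VC [15]
  [5] addr=0x7d blk=15 s=1: VC-HIT | VC [5]
  [6] addr=0x2d blk=5 s=1: VC-HIT | VC [15]
  [7] addr=0x79 blk=15 s=1: VC-HIT | VC [5]
  [8] addr=0x29 blk=5 s=1: VC-HIT | VC [15]
  [9] addr=0x2e blk=5 s=1: L1-HIT | VC [15]
  [10] addr=0x78 blk=15 s=1: VC-HIT | VC [5]
  [11] addr=0x2c blk=5 s=1: VC-HIT | VC [15]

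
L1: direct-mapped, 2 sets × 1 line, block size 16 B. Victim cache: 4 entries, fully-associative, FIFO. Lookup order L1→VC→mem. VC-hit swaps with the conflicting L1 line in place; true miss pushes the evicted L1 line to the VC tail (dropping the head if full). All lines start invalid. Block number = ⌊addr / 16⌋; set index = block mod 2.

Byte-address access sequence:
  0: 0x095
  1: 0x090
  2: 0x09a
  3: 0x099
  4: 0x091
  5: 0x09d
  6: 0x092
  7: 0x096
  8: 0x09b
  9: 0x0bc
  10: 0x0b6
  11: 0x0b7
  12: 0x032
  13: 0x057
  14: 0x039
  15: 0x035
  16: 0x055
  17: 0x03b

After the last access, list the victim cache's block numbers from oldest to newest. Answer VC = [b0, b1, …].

VC = [9, 11, 5]

#0 0x95→b9/s1 MISS; vc=[]
#1 0x90→b9/s1 L1-HIT; vc=[]
#2 0x9a→b9/s1 L1-HIT; vc=[]
#3 0x99→b9/s1 L1-HIT; vc=[]
#4 0x91→b9/s1 L1-HIT; vc=[]
#5 0x9d→b9/s1 L1-HIT; vc=[]
#6 0x92→b9/s1 L1-HIT; vc=[]
#7 0x96→b9/s1 L1-HIT; vc=[]
#8 0x9b→b9/s1 L1-HIT; vc=[]
#9 0xbc→b11/s1 MISS; vc=[9]
#10 0xb6→b11/s1 L1-HIT; vc=[9]
#11 0xb7→b11/s1 L1-HIT; vc=[9]
#12 0x32→b3/s1 MISS; vc=[9,11]
#13 0x57→b5/s1 MISS; vc=[9,11,3]
#14 0x39→b3/s1 VC-HIT; vc=[9,11,5]
#15 0x35→b3/s1 L1-HIT; vc=[9,11,5]
#16 0x55→b5/s1 VC-HIT; vc=[9,11,3]
#17 0x3b→b3/s1 VC-HIT; vc=[9,11,5]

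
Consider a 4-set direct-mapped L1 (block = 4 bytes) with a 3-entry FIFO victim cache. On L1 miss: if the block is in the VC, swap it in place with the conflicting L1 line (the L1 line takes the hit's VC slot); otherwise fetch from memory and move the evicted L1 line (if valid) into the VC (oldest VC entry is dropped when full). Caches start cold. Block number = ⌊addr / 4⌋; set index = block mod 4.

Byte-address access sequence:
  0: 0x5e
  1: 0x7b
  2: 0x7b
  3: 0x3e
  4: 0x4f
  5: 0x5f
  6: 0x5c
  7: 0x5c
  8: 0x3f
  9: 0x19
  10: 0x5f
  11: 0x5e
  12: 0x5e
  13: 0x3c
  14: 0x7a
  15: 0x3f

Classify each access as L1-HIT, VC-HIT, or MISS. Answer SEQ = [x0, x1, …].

SEQ = [MISS, MISS, L1-HIT, MISS, MISS, VC-HIT, L1-HIT, L1-HIT, VC-HIT, MISS, VC-HIT, L1-HIT, L1-HIT, VC-HIT, VC-HIT, L1-HIT]

  [0] addr=0x5e blk=23 s=3: MISS | VC []
  [1] addr=0x7b blk=30 s=2: MISS | VC []
  [2] addr=0x7b blk=30 s=2: L1-HIT | VC []
  [3] addr=0x3e blk=15 s=3: MISS | VC [23]
  [4] addr=0x4f blk=19 s=3: MISS | VC [23, 15]
  [5] addr=0x5f blk=23 s=3: VC-HIT | VC [19, 15]
  [6] addr=0x5c blk=23 s=3: L1-HIT | VC [19, 15]
  [7] addr=0x5c blk=23 s=3: L1-HIT | VC [19, 15]
  [8] addr=0x3f blk=15 s=3: VC-HIT | VC [19, 23]
  [9] addr=0x19 blk=6 s=2: MISS | VC [19, 23, 30]
  [10] addr=0x5f blk=23 s=3: VC-HIT | VC [19, 15, 30]
  [11] addr=0x5e blk=23 s=3: L1-HIT | VC [19, 15, 30]
  [12] addr=0x5e blk=23 s=3: L1-HIT | VC [19, 15, 30]
  [13] addr=0x3c blk=15 s=3: VC-HIT | VC [19, 23, 30]
  [14] addr=0x7a blk=30 s=2: VC-HIT | VC [19, 23, 6]
  [15] addr=0x3f blk=15 s=3: L1-HIT | VC [19, 23, 6]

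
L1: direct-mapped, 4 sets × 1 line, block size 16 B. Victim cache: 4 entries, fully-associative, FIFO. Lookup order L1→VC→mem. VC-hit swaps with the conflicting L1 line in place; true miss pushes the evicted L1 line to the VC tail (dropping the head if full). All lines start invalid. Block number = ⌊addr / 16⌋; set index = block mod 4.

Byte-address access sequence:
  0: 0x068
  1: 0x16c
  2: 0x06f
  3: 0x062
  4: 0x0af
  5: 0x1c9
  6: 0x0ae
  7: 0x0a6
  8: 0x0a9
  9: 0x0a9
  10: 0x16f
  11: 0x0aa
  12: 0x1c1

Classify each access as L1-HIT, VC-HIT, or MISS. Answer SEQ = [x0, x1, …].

0: 0x68 (blk 6, set 2) → MISS  vc=[]
1: 0x16c (blk 22, set 2) → MISS  vc=[6]
2: 0x6f (blk 6, set 2) → VC-HIT  vc=[22]
3: 0x62 (blk 6, set 2) → L1-HIT  vc=[22]
4: 0xaf (blk 10, set 2) → MISS  vc=[22, 6]
5: 0x1c9 (blk 28, set 0) → MISS  vc=[22, 6]
6: 0xae (blk 10, set 2) → L1-HIT  vc=[22, 6]
7: 0xa6 (blk 10, set 2) → L1-HIT  vc=[22, 6]
8: 0xa9 (blk 10, set 2) → L1-HIT  vc=[22, 6]
9: 0xa9 (blk 10, set 2) → L1-HIT  vc=[22, 6]
10: 0x16f (blk 22, set 2) → VC-HIT  vc=[10, 6]
11: 0xaa (blk 10, set 2) → VC-HIT  vc=[22, 6]
12: 0x1c1 (blk 28, set 0) → L1-HIT  vc=[22, 6]

SEQ = [MISS, MISS, VC-HIT, L1-HIT, MISS, MISS, L1-HIT, L1-HIT, L1-HIT, L1-HIT, VC-HIT, VC-HIT, L1-HIT]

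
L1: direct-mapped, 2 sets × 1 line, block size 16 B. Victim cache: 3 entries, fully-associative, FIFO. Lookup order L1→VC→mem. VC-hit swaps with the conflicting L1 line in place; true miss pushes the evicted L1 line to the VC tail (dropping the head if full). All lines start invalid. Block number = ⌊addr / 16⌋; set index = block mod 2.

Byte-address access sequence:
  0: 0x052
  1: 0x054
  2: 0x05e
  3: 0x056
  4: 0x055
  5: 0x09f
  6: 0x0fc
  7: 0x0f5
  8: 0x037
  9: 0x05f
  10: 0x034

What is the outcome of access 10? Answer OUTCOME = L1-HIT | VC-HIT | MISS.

0: 0x52 (blk 5, set 1) → MISS  vc=[]
1: 0x54 (blk 5, set 1) → L1-HIT  vc=[]
2: 0x5e (blk 5, set 1) → L1-HIT  vc=[]
3: 0x56 (blk 5, set 1) → L1-HIT  vc=[]
4: 0x55 (blk 5, set 1) → L1-HIT  vc=[]
5: 0x9f (blk 9, set 1) → MISS  vc=[5]
6: 0xfc (blk 15, set 1) → MISS  vc=[5, 9]
7: 0xf5 (blk 15, set 1) → L1-HIT  vc=[5, 9]
8: 0x37 (blk 3, set 1) → MISS  vc=[5, 9, 15]
9: 0x5f (blk 5, set 1) → VC-HIT  vc=[3, 9, 15]
10: 0x34 (blk 3, set 1) → VC-HIT  vc=[5, 9, 15]

OUTCOME = VC-HIT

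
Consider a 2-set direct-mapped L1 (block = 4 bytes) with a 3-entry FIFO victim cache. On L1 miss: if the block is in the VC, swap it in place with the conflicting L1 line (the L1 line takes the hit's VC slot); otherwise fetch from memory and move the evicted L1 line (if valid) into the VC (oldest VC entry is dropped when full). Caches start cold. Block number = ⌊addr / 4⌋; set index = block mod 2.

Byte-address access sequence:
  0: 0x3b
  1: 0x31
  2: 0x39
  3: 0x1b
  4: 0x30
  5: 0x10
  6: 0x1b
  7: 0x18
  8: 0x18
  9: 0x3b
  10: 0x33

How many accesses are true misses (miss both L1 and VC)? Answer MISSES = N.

#0 0x3b→b14/s0 MISS; vc=[]
#1 0x31→b12/s0 MISS; vc=[14]
#2 0x39→b14/s0 VC-HIT; vc=[12]
#3 0x1b→b6/s0 MISS; vc=[12,14]
#4 0x30→b12/s0 VC-HIT; vc=[6,14]
#5 0x10→b4/s0 MISS; vc=[6,14,12]
#6 0x1b→b6/s0 VC-HIT; vc=[4,14,12]
#7 0x18→b6/s0 L1-HIT; vc=[4,14,12]
#8 0x18→b6/s0 L1-HIT; vc=[4,14,12]
#9 0x3b→b14/s0 VC-HIT; vc=[4,6,12]
#10 0x33→b12/s0 VC-HIT; vc=[4,6,14]

MISSES = 4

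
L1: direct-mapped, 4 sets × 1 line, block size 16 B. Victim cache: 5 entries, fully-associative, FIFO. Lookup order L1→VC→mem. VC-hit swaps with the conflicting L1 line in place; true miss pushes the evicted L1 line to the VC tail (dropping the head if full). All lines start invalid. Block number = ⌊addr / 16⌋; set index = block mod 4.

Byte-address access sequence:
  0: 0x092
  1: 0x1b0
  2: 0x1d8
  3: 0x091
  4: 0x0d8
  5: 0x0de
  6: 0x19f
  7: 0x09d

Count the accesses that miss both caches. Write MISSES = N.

MISSES = 5

  [0] addr=0x92 blk=9 s=1: MISS | VC []
  [1] addr=0x1b0 blk=27 s=3: MISS | VC []
  [2] addr=0x1d8 blk=29 s=1: MISS | VC [9]
  [3] addr=0x91 blk=9 s=1: VC-HIT | VC [29]
  [4] addr=0xd8 blk=13 s=1: MISS | VC [29, 9]
  [5] addr=0xde blk=13 s=1: L1-HIT | VC [29, 9]
  [6] addr=0x19f blk=25 s=1: MISS | VC [29, 9, 13]
  [7] addr=0x9d blk=9 s=1: VC-HIT | VC [29, 25, 13]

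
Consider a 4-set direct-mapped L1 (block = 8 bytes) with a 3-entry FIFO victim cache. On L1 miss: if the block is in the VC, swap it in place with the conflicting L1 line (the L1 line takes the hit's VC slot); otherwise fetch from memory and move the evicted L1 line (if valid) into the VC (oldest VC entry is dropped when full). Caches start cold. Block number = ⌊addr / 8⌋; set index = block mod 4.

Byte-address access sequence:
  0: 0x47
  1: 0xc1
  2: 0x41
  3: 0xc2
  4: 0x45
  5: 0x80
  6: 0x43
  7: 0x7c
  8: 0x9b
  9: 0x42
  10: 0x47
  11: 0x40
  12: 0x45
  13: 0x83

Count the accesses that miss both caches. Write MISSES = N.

MISSES = 5

0: 0x47 (blk 8, set 0) → MISS  vc=[]
1: 0xc1 (blk 24, set 0) → MISS  vc=[8]
2: 0x41 (blk 8, set 0) → VC-HIT  vc=[24]
3: 0xc2 (blk 24, set 0) → VC-HIT  vc=[8]
4: 0x45 (blk 8, set 0) → VC-HIT  vc=[24]
5: 0x80 (blk 16, set 0) → MISS  vc=[24, 8]
6: 0x43 (blk 8, set 0) → VC-HIT  vc=[24, 16]
7: 0x7c (blk 15, set 3) → MISS  vc=[24, 16]
8: 0x9b (blk 19, set 3) → MISS  vc=[24, 16, 15]
9: 0x42 (blk 8, set 0) → L1-HIT  vc=[24, 16, 15]
10: 0x47 (blk 8, set 0) → L1-HIT  vc=[24, 16, 15]
11: 0x40 (blk 8, set 0) → L1-HIT  vc=[24, 16, 15]
12: 0x45 (blk 8, set 0) → L1-HIT  vc=[24, 16, 15]
13: 0x83 (blk 16, set 0) → VC-HIT  vc=[24, 8, 15]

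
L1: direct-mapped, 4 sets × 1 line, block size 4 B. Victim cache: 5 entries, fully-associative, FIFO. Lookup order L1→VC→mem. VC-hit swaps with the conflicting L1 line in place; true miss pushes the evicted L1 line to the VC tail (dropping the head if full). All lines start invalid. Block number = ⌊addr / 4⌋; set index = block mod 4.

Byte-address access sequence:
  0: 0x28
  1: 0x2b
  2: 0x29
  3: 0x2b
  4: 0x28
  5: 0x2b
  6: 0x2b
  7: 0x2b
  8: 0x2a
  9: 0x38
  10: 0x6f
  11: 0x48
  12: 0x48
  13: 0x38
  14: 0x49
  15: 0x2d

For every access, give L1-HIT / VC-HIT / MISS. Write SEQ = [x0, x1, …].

SEQ = [MISS, L1-HIT, L1-HIT, L1-HIT, L1-HIT, L1-HIT, L1-HIT, L1-HIT, L1-HIT, MISS, MISS, MISS, L1-HIT, VC-HIT, VC-HIT, MISS]

  [0] addr=0x28 blk=10 s=2: MISS | VC []
  [1] addr=0x2b blk=10 s=2: L1-HIT | VC []
  [2] addr=0x29 blk=10 s=2: L1-HIT | VC []
  [3] addr=0x2b blk=10 s=2: L1-HIT | VC []
  [4] addr=0x28 blk=10 s=2: L1-HIT | VC []
  [5] addr=0x2b blk=10 s=2: L1-HIT | VC []
  [6] addr=0x2b blk=10 s=2: L1-HIT | VC []
  [7] addr=0x2b blk=10 s=2: L1-HIT | VC []
  [8] addr=0x2a blk=10 s=2: L1-HIT | VC []
  [9] addr=0x38 blk=14 s=2: MISS | VC [10]
  [10] addr=0x6f blk=27 s=3: MISS | VC [10]
  [11] addr=0x48 blk=18 s=2: MISS | VC [10, 14]
  [12] addr=0x48 blk=18 s=2: L1-HIT | VC [10, 14]
  [13] addr=0x38 blk=14 s=2: VC-HIT | VC [10, 18]
  [14] addr=0x49 blk=18 s=2: VC-HIT | VC [10, 14]
  [15] addr=0x2d blk=11 s=3: MISS | VC [10, 14, 27]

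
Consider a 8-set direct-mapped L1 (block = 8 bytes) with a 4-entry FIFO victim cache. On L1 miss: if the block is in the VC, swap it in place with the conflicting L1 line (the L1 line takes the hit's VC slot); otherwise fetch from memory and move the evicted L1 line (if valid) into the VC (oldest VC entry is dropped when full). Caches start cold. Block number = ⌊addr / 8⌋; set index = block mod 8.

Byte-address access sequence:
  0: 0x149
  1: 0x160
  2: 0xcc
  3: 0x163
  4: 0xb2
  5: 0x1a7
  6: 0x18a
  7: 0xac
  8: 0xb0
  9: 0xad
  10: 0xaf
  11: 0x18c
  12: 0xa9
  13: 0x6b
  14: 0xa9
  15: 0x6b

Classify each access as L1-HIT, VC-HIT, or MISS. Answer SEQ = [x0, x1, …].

#0 0x149→b41/s1 MISS; vc=[]
#1 0x160→b44/s4 MISS; vc=[]
#2 0xcc→b25/s1 MISS; vc=[41]
#3 0x163→b44/s4 L1-HIT; vc=[41]
#4 0xb2→b22/s6 MISS; vc=[41]
#5 0x1a7→b52/s4 MISS; vc=[41,44]
#6 0x18a→b49/s1 MISS; vc=[41,44,25]
#7 0xac→b21/s5 MISS; vc=[41,44,25]
#8 0xb0→b22/s6 L1-HIT; vc=[41,44,25]
#9 0xad→b21/s5 L1-HIT; vc=[41,44,25]
#10 0xaf→b21/s5 L1-HIT; vc=[41,44,25]
#11 0x18c→b49/s1 L1-HIT; vc=[41,44,25]
#12 0xa9→b21/s5 L1-HIT; vc=[41,44,25]
#13 0x6b→b13/s5 MISS; vc=[41,44,25,21]
#14 0xa9→b21/s5 VC-HIT; vc=[41,44,25,13]
#15 0x6b→b13/s5 VC-HIT; vc=[41,44,25,21]

SEQ = [MISS, MISS, MISS, L1-HIT, MISS, MISS, MISS, MISS, L1-HIT, L1-HIT, L1-HIT, L1-HIT, L1-HIT, MISS, VC-HIT, VC-HIT]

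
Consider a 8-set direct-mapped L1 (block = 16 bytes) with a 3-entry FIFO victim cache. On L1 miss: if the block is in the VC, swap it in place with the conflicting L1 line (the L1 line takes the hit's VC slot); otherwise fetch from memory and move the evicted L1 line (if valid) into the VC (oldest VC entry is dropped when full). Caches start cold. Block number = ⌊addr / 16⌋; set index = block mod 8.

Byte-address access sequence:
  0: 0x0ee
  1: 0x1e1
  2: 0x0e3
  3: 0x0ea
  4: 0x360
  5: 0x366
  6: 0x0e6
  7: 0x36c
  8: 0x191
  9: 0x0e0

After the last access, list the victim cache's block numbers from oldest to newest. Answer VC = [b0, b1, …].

VC = [30, 54]

#0 0xee→b14/s6 MISS; vc=[]
#1 0x1e1→b30/s6 MISS; vc=[14]
#2 0xe3→b14/s6 VC-HIT; vc=[30]
#3 0xea→b14/s6 L1-HIT; vc=[30]
#4 0x360→b54/s6 MISS; vc=[30,14]
#5 0x366→b54/s6 L1-HIT; vc=[30,14]
#6 0xe6→b14/s6 VC-HIT; vc=[30,54]
#7 0x36c→b54/s6 VC-HIT; vc=[30,14]
#8 0x191→b25/s1 MISS; vc=[30,14]
#9 0xe0→b14/s6 VC-HIT; vc=[30,54]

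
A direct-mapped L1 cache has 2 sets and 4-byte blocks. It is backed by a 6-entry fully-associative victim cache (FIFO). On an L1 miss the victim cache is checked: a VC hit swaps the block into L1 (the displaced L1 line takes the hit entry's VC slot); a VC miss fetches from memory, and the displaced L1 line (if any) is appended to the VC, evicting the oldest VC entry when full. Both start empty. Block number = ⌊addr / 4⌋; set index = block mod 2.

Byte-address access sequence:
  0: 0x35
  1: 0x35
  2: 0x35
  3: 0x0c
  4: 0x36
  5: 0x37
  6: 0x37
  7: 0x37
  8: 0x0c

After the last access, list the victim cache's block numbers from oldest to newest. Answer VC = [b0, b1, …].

0: 0x35 (blk 13, set 1) → MISS  vc=[]
1: 0x35 (blk 13, set 1) → L1-HIT  vc=[]
2: 0x35 (blk 13, set 1) → L1-HIT  vc=[]
3: 0xc (blk 3, set 1) → MISS  vc=[13]
4: 0x36 (blk 13, set 1) → VC-HIT  vc=[3]
5: 0x37 (blk 13, set 1) → L1-HIT  vc=[3]
6: 0x37 (blk 13, set 1) → L1-HIT  vc=[3]
7: 0x37 (blk 13, set 1) → L1-HIT  vc=[3]
8: 0xc (blk 3, set 1) → VC-HIT  vc=[13]

VC = [13]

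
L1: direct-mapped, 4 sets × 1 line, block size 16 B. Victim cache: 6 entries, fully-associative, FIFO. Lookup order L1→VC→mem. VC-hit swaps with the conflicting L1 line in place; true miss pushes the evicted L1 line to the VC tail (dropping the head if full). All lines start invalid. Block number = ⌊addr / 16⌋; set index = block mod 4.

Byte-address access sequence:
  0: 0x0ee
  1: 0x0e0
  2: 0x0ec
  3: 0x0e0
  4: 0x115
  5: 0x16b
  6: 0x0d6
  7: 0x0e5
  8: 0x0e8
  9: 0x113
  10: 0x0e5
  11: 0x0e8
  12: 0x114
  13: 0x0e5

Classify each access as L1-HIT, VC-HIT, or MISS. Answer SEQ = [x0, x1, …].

#0 0xee→b14/s2 MISS; vc=[]
#1 0xe0→b14/s2 L1-HIT; vc=[]
#2 0xec→b14/s2 L1-HIT; vc=[]
#3 0xe0→b14/s2 L1-HIT; vc=[]
#4 0x115→b17/s1 MISS; vc=[]
#5 0x16b→b22/s2 MISS; vc=[14]
#6 0xd6→b13/s1 MISS; vc=[14,17]
#7 0xe5→b14/s2 VC-HIT; vc=[22,17]
#8 0xe8→b14/s2 L1-HIT; vc=[22,17]
#9 0x113→b17/s1 VC-HIT; vc=[22,13]
#10 0xe5→b14/s2 L1-HIT; vc=[22,13]
#11 0xe8→b14/s2 L1-HIT; vc=[22,13]
#12 0x114→b17/s1 L1-HIT; vc=[22,13]
#13 0xe5→b14/s2 L1-HIT; vc=[22,13]

SEQ = [MISS, L1-HIT, L1-HIT, L1-HIT, MISS, MISS, MISS, VC-HIT, L1-HIT, VC-HIT, L1-HIT, L1-HIT, L1-HIT, L1-HIT]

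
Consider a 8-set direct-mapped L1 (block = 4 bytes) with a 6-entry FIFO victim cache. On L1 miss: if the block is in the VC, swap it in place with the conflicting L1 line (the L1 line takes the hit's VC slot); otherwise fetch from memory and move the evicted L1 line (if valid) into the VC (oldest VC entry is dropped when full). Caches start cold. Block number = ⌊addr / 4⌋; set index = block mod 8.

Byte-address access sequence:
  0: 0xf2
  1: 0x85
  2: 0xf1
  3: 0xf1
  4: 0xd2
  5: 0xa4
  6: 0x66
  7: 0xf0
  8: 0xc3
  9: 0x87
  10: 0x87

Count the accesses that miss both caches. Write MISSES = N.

MISSES = 6

0: 0xf2 (blk 60, set 4) → MISS  vc=[]
1: 0x85 (blk 33, set 1) → MISS  vc=[]
2: 0xf1 (blk 60, set 4) → L1-HIT  vc=[]
3: 0xf1 (blk 60, set 4) → L1-HIT  vc=[]
4: 0xd2 (blk 52, set 4) → MISS  vc=[60]
5: 0xa4 (blk 41, set 1) → MISS  vc=[60, 33]
6: 0x66 (blk 25, set 1) → MISS  vc=[60, 33, 41]
7: 0xf0 (blk 60, set 4) → VC-HIT  vc=[52, 33, 41]
8: 0xc3 (blk 48, set 0) → MISS  vc=[52, 33, 41]
9: 0x87 (blk 33, set 1) → VC-HIT  vc=[52, 25, 41]
10: 0x87 (blk 33, set 1) → L1-HIT  vc=[52, 25, 41]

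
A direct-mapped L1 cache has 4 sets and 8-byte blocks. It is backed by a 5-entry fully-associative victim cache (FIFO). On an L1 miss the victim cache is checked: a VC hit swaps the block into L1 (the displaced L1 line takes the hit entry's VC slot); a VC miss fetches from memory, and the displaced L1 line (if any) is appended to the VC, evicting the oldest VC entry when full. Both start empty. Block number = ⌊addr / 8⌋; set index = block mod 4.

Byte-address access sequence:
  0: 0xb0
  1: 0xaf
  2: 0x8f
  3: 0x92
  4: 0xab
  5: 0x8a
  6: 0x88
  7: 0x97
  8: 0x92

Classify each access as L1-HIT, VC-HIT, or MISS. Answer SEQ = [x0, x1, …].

SEQ = [MISS, MISS, MISS, MISS, VC-HIT, VC-HIT, L1-HIT, L1-HIT, L1-HIT]

0: 0xb0 (blk 22, set 2) → MISS  vc=[]
1: 0xaf (blk 21, set 1) → MISS  vc=[]
2: 0x8f (blk 17, set 1) → MISS  vc=[21]
3: 0x92 (blk 18, set 2) → MISS  vc=[21, 22]
4: 0xab (blk 21, set 1) → VC-HIT  vc=[17, 22]
5: 0x8a (blk 17, set 1) → VC-HIT  vc=[21, 22]
6: 0x88 (blk 17, set 1) → L1-HIT  vc=[21, 22]
7: 0x97 (blk 18, set 2) → L1-HIT  vc=[21, 22]
8: 0x92 (blk 18, set 2) → L1-HIT  vc=[21, 22]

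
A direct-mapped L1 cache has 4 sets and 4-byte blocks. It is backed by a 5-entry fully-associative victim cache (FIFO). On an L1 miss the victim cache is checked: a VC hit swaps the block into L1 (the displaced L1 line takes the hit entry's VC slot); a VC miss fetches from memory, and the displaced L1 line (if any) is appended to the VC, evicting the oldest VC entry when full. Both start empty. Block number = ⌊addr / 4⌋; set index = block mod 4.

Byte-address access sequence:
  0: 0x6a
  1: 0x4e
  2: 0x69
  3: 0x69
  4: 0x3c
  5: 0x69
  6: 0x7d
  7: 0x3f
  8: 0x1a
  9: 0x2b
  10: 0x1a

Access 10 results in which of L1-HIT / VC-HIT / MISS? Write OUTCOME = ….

  [0] addr=0x6a blk=26 s=2: MISS | VC []
  [1] addr=0x4e blk=19 s=3: MISS | VC []
  [2] addr=0x69 blk=26 s=2: L1-HIT | VC []
  [3] addr=0x69 blk=26 s=2: L1-HIT | VC []
  [4] addr=0x3c blk=15 s=3: MISS | VC [19]
  [5] addr=0x69 blk=26 s=2: L1-HIT | VC [19]
  [6] addr=0x7d blk=31 s=3: MISS | VC [19, 15]
  [7] addr=0x3f blk=15 s=3: VC-HIT | VC [19, 31]
  [8] addr=0x1a blk=6 s=2: MISS | VC [19, 31, 26]
  [9] addr=0x2b blk=10 s=2: MISS | VC [19, 31, 26, 6]
  [10] addr=0x1a blk=6 s=2: VC-HIT | VC [19, 31, 26, 10]

OUTCOME = VC-HIT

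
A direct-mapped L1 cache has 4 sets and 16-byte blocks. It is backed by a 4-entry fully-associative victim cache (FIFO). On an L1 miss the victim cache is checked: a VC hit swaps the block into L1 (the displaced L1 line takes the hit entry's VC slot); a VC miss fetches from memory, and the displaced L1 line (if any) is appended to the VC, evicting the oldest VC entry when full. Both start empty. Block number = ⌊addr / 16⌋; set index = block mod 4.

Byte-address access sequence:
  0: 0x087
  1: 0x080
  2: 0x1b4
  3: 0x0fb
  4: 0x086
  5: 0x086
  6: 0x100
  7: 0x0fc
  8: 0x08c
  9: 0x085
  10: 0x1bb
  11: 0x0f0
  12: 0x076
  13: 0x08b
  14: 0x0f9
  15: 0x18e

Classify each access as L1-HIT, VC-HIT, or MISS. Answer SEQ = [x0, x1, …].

SEQ = [MISS, L1-HIT, MISS, MISS, L1-HIT, L1-HIT, MISS, L1-HIT, VC-HIT, L1-HIT, VC-HIT, VC-HIT, MISS, L1-HIT, VC-HIT, MISS]

0: 0x87 (blk 8, set 0) → MISS  vc=[]
1: 0x80 (blk 8, set 0) → L1-HIT  vc=[]
2: 0x1b4 (blk 27, set 3) → MISS  vc=[]
3: 0xfb (blk 15, set 3) → MISS  vc=[27]
4: 0x86 (blk 8, set 0) → L1-HIT  vc=[27]
5: 0x86 (blk 8, set 0) → L1-HIT  vc=[27]
6: 0x100 (blk 16, set 0) → MISS  vc=[27, 8]
7: 0xfc (blk 15, set 3) → L1-HIT  vc=[27, 8]
8: 0x8c (blk 8, set 0) → VC-HIT  vc=[27, 16]
9: 0x85 (blk 8, set 0) → L1-HIT  vc=[27, 16]
10: 0x1bb (blk 27, set 3) → VC-HIT  vc=[15, 16]
11: 0xf0 (blk 15, set 3) → VC-HIT  vc=[27, 16]
12: 0x76 (blk 7, set 3) → MISS  vc=[27, 16, 15]
13: 0x8b (blk 8, set 0) → L1-HIT  vc=[27, 16, 15]
14: 0xf9 (blk 15, set 3) → VC-HIT  vc=[27, 16, 7]
15: 0x18e (blk 24, set 0) → MISS  vc=[27, 16, 7, 8]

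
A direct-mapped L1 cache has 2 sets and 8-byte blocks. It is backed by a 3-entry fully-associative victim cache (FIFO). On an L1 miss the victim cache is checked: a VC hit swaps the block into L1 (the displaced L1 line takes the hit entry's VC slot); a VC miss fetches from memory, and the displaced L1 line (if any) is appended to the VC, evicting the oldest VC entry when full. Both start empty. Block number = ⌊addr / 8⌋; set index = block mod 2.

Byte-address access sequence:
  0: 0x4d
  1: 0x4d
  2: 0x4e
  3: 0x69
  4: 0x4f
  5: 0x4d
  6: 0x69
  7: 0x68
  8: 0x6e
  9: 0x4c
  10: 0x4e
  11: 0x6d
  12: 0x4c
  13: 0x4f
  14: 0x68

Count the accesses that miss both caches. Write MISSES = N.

MISSES = 2

  [0] addr=0x4d blk=9 s=1: MISS | VC []
  [1] addr=0x4d blk=9 s=1: L1-HIT | VC []
  [2] addr=0x4e blk=9 s=1: L1-HIT | VC []
  [3] addr=0x69 blk=13 s=1: MISS | VC [9]
  [4] addr=0x4f blk=9 s=1: VC-HIT | VC [13]
  [5] addr=0x4d blk=9 s=1: L1-HIT | VC [13]
  [6] addr=0x69 blk=13 s=1: VC-HIT | VC [9]
  [7] addr=0x68 blk=13 s=1: L1-HIT | VC [9]
  [8] addr=0x6e blk=13 s=1: L1-HIT | VC [9]
  [9] addr=0x4c blk=9 s=1: VC-HIT | VC [13]
  [10] addr=0x4e blk=9 s=1: L1-HIT | VC [13]
  [11] addr=0x6d blk=13 s=1: VC-HIT | VC [9]
  [12] addr=0x4c blk=9 s=1: VC-HIT | VC [13]
  [13] addr=0x4f blk=9 s=1: L1-HIT | VC [13]
  [14] addr=0x68 blk=13 s=1: VC-HIT | VC [9]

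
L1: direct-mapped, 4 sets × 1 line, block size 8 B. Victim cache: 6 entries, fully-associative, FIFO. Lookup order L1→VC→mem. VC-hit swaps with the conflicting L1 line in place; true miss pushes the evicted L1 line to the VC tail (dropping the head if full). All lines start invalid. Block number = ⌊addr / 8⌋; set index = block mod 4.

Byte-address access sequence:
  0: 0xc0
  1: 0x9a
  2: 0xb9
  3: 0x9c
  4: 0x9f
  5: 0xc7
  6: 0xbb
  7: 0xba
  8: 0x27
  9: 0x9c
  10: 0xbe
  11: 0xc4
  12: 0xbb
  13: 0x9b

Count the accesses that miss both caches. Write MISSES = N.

MISSES = 4

  [0] addr=0xc0 blk=24 s=0: MISS | VC []
  [1] addr=0x9a blk=19 s=3: MISS | VC []
  [2] addr=0xb9 blk=23 s=3: MISS | VC [19]
  [3] addr=0x9c blk=19 s=3: VC-HIT | VC [23]
  [4] addr=0x9f blk=19 s=3: L1-HIT | VC [23]
  [5] addr=0xc7 blk=24 s=0: L1-HIT | VC [23]
  [6] addr=0xbb blk=23 s=3: VC-HIT | VC [19]
  [7] addr=0xba blk=23 s=3: L1-HIT | VC [19]
  [8] addr=0x27 blk=4 s=0: MISS | VC [19, 24]
  [9] addr=0x9c blk=19 s=3: VC-HIT | VC [23, 24]
  [10] addr=0xbe blk=23 s=3: VC-HIT | VC [19, 24]
  [11] addr=0xc4 blk=24 s=0: VC-HIT | VC [19, 4]
  [12] addr=0xbb blk=23 s=3: L1-HIT | VC [19, 4]
  [13] addr=0x9b blk=19 s=3: VC-HIT | VC [23, 4]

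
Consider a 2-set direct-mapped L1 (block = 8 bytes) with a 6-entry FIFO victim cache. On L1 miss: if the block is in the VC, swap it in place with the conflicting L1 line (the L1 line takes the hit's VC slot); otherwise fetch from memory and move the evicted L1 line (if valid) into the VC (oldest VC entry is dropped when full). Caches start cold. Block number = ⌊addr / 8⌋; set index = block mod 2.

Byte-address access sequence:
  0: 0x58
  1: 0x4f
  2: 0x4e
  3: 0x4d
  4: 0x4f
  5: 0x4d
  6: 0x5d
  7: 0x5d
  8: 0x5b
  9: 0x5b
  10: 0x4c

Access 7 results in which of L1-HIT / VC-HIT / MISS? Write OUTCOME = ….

  [0] addr=0x58 blk=11 s=1: MISS | VC []
  [1] addr=0x4f blk=9 s=1: MISS | VC [11]
  [2] addr=0x4e blk=9 s=1: L1-HIT | VC [11]
  [3] addr=0x4d blk=9 s=1: L1-HIT | VC [11]
  [4] addr=0x4f blk=9 s=1: L1-HIT | VC [11]
  [5] addr=0x4d blk=9 s=1: L1-HIT | VC [11]
  [6] addr=0x5d blk=11 s=1: VC-HIT | VC [9]
  [7] addr=0x5d blk=11 s=1: L1-HIT | VC [9]
  [8] addr=0x5b blk=11 s=1: L1-HIT | VC [9]
  [9] addr=0x5b blk=11 s=1: L1-HIT | VC [9]
  [10] addr=0x4c blk=9 s=1: VC-HIT | VC [11]

OUTCOME = L1-HIT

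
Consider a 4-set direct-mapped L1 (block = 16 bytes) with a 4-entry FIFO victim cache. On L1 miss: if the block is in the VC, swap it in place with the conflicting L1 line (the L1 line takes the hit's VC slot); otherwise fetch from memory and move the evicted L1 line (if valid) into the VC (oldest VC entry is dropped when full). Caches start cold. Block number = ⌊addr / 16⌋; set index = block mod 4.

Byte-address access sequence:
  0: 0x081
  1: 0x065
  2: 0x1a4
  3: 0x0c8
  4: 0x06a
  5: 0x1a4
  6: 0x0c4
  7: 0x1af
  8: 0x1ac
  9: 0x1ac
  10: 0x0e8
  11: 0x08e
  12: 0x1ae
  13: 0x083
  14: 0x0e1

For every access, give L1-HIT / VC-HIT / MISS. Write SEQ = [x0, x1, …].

SEQ = [MISS, MISS, MISS, MISS, VC-HIT, VC-HIT, L1-HIT, L1-HIT, L1-HIT, L1-HIT, MISS, VC-HIT, VC-HIT, L1-HIT, VC-HIT]

0: 0x81 (blk 8, set 0) → MISS  vc=[]
1: 0x65 (blk 6, set 2) → MISS  vc=[]
2: 0x1a4 (blk 26, set 2) → MISS  vc=[6]
3: 0xc8 (blk 12, set 0) → MISS  vc=[6, 8]
4: 0x6a (blk 6, set 2) → VC-HIT  vc=[26, 8]
5: 0x1a4 (blk 26, set 2) → VC-HIT  vc=[6, 8]
6: 0xc4 (blk 12, set 0) → L1-HIT  vc=[6, 8]
7: 0x1af (blk 26, set 2) → L1-HIT  vc=[6, 8]
8: 0x1ac (blk 26, set 2) → L1-HIT  vc=[6, 8]
9: 0x1ac (blk 26, set 2) → L1-HIT  vc=[6, 8]
10: 0xe8 (blk 14, set 2) → MISS  vc=[6, 8, 26]
11: 0x8e (blk 8, set 0) → VC-HIT  vc=[6, 12, 26]
12: 0x1ae (blk 26, set 2) → VC-HIT  vc=[6, 12, 14]
13: 0x83 (blk 8, set 0) → L1-HIT  vc=[6, 12, 14]
14: 0xe1 (blk 14, set 2) → VC-HIT  vc=[6, 12, 26]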